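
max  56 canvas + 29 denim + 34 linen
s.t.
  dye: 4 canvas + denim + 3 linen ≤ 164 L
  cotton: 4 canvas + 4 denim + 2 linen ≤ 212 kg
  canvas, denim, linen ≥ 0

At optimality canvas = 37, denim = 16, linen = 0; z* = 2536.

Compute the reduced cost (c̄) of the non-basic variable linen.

Check each constraint at x*: dye 164/164 (tight); cotton 212/212 (tight).
Dual feasibility on the basic columns requires 4·y_dye + 4·y_cotton = 56, 1·y_dye + 4·y_cotton = 29.
Solving: y_dye = 9, y_cotton = 5.
Reduced cost of linen: c₃ − yᵀa₃ = 34 − (9·3 + 5·2) = 34 − 37 = -3.

-3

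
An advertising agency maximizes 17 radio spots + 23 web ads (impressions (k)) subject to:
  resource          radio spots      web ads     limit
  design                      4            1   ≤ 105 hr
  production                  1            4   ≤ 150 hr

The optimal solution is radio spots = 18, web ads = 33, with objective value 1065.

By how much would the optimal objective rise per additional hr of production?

At the optimum: design uses 105 of 105 (binding); production uses 150 of 150 (binding).
From A_Bᵀ y = c: 4·y_design + 1·y_production = 17; 1·y_design + 4·y_production = 23.
Solving: y_design = 3, y_production = 5.
Shadow price of production = 5.

5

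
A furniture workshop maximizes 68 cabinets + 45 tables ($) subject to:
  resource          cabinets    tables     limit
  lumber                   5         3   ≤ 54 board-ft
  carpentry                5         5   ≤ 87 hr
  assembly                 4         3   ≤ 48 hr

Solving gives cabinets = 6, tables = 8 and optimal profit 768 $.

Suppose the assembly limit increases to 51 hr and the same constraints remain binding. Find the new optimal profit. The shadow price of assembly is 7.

Δb = 3, so new z* = 768 + (7)·(3) = 768 + 21 = 789.

789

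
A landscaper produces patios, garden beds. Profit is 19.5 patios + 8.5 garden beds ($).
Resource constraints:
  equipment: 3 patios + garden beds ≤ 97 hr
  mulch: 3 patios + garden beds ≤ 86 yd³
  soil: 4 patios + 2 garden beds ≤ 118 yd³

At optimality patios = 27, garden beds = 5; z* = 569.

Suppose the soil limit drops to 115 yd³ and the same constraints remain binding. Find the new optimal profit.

560

Binding: mulch and soil. Non-binding: equipment (11 unused).
By complementary slackness, y = 0 for the non-binding constraint.
The binding rows give the dual system: 3·y_mulch + 4·y_soil = 19.5 and 1·y_mulch + 2·y_soil = 8.5.
Solving: y_mulch = 2.5, y_soil = 3.
Δz = y_soil·Δb = 3 × (-3) = -9, so new z* = 569 − 9 = 560.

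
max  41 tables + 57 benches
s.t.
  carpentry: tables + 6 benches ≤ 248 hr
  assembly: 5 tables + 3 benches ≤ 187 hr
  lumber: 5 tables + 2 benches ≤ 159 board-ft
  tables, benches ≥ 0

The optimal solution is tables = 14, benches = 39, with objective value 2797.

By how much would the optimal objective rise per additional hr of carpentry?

Check each constraint at x*: carpentry 248/248 (tight); assembly 187/187 (tight); lumber 148/159 (slack 11).
By complementary slackness, y = 0 for the non-binding constraint.
Dual feasibility on the basic columns requires 1·y_carpentry + 5·y_assembly = 41, 6·y_carpentry + 3·y_assembly = 57.
This yields shadow prices y_carpentry = 6, y_assembly = 7.
Shadow price of carpentry = 6.

6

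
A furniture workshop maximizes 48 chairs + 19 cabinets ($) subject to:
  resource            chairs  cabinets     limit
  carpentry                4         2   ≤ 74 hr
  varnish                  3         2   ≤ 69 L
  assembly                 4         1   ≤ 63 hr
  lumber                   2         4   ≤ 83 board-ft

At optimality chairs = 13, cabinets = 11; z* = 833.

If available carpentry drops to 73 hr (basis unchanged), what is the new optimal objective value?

826

Binding: carpentry and assembly. Non-binding: varnish (8 unused), lumber (13 unused).
By complementary slackness, y = 0 for the non-binding constraints.
The binding rows give the dual system: 4·y_carpentry + 4·y_assembly = 48 and 2·y_carpentry + 1·y_assembly = 19.
This yields shadow prices y_carpentry = 7, y_assembly = 5.
Δz = y_carpentry·Δb = 7 × (-1) = -7, so new z* = 833 − 7 = 826.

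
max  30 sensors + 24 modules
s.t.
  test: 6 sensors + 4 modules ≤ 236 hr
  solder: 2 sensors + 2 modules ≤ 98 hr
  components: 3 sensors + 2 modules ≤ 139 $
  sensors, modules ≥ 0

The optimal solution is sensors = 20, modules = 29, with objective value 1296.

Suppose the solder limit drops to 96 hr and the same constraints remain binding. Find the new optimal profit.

1284

At the optimum: test uses 236 of 236 (binding); solder uses 98 of 98 (binding); components uses 118 of 139 (slack = 21).
Since components is not tight, its dual is 0.
Dual feasibility on the basic columns requires 6·y_test + 2·y_solder = 30, 4·y_test + 2·y_solder = 24.
→ y_test = 3 and y_solder = 6.
Δz = y_solder·Δb = 6 × (-2) = -12, so new z* = 1296 − 12 = 1284.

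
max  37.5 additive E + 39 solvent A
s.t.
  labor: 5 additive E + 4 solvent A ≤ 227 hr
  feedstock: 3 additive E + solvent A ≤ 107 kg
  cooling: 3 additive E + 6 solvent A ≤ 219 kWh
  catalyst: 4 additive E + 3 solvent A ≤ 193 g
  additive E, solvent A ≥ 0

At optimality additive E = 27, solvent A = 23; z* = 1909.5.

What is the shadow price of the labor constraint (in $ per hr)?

At the optimum: labor uses 227 of 227 (binding); feedstock uses 104 of 107 (slack = 3); cooling uses 219 of 219 (binding); catalyst uses 177 of 193 (slack = 16).
Slack constraints have shadow price 0 (complementary slackness).
Dual feasibility on the basic columns requires 5·y_labor + 3·y_cooling = 37.5, 4·y_labor + 6·y_cooling = 39.
→ y_labor = 6 and y_cooling = 2.5.
Shadow price of labor = 6.

6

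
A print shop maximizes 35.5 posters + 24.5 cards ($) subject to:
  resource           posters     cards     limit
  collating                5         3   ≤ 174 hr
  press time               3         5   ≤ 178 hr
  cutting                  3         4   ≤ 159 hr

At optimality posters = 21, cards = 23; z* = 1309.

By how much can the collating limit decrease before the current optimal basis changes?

67.2

Binding constraints: collating, press time. The basis is B = [[5,3],[3,5]] with det 16.
Per unit decrease in collating, x* moves by d = (-0.3125, 0.1875).
The basis stays optimal until posters reaches 0; allowable decrease = 67.2 hr.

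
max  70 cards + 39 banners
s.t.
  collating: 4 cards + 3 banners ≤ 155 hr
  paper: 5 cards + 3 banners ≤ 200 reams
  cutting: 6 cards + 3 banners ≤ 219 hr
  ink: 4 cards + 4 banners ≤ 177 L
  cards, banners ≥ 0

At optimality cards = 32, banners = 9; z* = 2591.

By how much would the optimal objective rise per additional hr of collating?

Check each constraint at x*: collating 155/155 (tight); paper 187/200 (slack 13); cutting 219/219 (tight); ink 164/177 (slack 13).
Since paper, ink are not tight, their duals are 0.
Dual feasibility on the basic columns requires 4·y_collating + 6·y_cutting = 70, 3·y_collating + 3·y_cutting = 39.
Solving: y_collating = 4, y_cutting = 9.
Shadow price of collating = 4.

4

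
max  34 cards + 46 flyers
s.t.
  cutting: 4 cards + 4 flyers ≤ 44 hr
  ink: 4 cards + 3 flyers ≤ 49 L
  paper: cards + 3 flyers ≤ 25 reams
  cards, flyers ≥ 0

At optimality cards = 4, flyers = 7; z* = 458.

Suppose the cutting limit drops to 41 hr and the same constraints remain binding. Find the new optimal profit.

Binding: cutting and paper. Non-binding: ink (12 unused).
By complementary slackness, y = 0 for the non-binding constraint.
The binding rows give the dual system: 4·y_cutting + 1·y_paper = 34 and 4·y_cutting + 3·y_paper = 46.
Solving: y_cutting = 7, y_paper = 6.
Δz = y_cutting·Δb = 7 × (-3) = -21, so new z* = 458 − 21 = 437.

437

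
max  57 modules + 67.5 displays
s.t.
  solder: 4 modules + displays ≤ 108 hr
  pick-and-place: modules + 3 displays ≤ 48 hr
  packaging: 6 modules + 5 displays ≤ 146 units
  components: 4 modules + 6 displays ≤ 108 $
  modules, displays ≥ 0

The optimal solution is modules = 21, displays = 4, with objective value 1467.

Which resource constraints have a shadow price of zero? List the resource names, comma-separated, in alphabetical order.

pick-and-place, solder

solder: 88/108 (slack 20)
pick-and-place: 33/48 (slack 15)
packaging: 146/146 (binding)
components: 108/108 (binding)
By complementary slackness, a constraint with positive slack has shadow price 0 → pick-and-place, solder.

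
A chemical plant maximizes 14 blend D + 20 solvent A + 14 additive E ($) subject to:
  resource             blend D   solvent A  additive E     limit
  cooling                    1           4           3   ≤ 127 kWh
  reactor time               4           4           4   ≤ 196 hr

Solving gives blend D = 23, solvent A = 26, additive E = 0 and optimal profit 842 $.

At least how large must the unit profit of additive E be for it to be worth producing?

18

Check each constraint at x*: cooling 127/127 (tight); reactor time 196/196 (tight).
The binding rows give the dual system: 1·y_cooling + 4·y_reactor time = 14 and 4·y_cooling + 4·y_reactor time = 20.
Solving: y_cooling = 2, y_reactor time = 3.
additive E enters the basis when its profit ≥ yᵀa₃ = 2·3 + 3·4 = 18.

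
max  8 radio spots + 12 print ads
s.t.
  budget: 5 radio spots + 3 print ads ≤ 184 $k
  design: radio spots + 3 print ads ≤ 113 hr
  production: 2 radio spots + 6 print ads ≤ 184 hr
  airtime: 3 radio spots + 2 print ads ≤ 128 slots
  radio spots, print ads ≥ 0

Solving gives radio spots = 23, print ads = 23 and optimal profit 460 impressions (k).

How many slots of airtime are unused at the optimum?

13

airtime used = 3·23 + 2·23 = 115; slack = 128 − 115 = 13.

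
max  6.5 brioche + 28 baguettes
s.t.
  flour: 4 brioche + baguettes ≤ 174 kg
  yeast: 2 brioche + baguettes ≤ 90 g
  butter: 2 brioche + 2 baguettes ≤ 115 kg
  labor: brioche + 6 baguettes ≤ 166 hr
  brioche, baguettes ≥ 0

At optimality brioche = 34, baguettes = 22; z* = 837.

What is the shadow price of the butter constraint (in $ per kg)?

Binding: yeast and labor. Non-binding: flour (16 unused), butter (3 unused).
By complementary slackness, y = 0 for the non-binding constraints.
The binding rows give the dual system: 2·y_yeast + 1·y_labor = 6.5 and 1·y_yeast + 6·y_labor = 28.
→ y_yeast = 1 and y_labor = 4.5.
Shadow price of butter = 0.

0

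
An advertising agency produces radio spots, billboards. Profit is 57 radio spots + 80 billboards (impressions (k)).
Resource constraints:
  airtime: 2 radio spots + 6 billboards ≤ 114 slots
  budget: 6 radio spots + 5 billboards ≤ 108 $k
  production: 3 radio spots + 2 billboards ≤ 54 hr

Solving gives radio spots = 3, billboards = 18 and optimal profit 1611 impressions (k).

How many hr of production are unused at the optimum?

production used = 3·3 + 2·18 = 45; slack = 54 − 45 = 9.

9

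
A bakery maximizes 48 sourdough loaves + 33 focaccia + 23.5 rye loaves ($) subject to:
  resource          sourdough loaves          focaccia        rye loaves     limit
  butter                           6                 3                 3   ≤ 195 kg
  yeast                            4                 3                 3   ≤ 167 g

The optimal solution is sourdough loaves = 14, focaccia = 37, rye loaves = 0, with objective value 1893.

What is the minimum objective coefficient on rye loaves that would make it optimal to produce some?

33

Both butter and yeast are binding at x*.
From A_Bᵀ y = c: 6·y_butter + 4·y_yeast = 48; 3·y_butter + 3·y_yeast = 33.
→ y_butter = 2 and y_yeast = 9.
rye loaves enters the basis when its profit ≥ yᵀa₃ = 2·3 + 9·3 = 33.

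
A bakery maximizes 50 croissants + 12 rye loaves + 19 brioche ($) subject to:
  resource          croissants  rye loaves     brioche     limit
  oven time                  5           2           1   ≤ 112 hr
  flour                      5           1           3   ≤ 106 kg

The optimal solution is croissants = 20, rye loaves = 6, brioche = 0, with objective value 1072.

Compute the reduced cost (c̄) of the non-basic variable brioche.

Both oven time and flour are binding at x*.
Dual feasibility on the basic columns requires 5·y_oven time + 5·y_flour = 50, 2·y_oven time + 1·y_flour = 12.
→ y_oven time = 2 and y_flour = 8.
Reduced cost of brioche: c₃ − yᵀa₃ = 19 − (2·1 + 8·3) = 19 − 26 = -7.

-7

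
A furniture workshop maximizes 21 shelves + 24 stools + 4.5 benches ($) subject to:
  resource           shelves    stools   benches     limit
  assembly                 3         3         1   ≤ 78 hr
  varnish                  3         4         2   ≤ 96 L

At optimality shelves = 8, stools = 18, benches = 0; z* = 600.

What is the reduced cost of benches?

Check each constraint at x*: assembly 78/78 (tight); varnish 96/96 (tight).
From A_Bᵀ y = c: 3·y_assembly + 3·y_varnish = 21; 3·y_assembly + 4·y_varnish = 24.
Solving: y_assembly = 4, y_varnish = 3.
Reduced cost of benches: c₃ − yᵀa₃ = 4.5 − (4·1 + 3·2) = 4.5 − 10 = -5.5.

-5.5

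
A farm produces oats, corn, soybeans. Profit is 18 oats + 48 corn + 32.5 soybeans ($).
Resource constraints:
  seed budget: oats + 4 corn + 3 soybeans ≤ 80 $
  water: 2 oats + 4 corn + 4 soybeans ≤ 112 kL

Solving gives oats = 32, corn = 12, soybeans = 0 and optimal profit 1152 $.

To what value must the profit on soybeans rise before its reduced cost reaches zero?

42

Both seed budget and water are binding at x*.
The binding rows give the dual system: 1·y_seed budget + 2·y_water = 18 and 4·y_seed budget + 4·y_water = 48.
Solving: y_seed budget = 6, y_water = 6.
soybeans enters the basis when its profit ≥ yᵀa₃ = 6·3 + 6·4 = 42.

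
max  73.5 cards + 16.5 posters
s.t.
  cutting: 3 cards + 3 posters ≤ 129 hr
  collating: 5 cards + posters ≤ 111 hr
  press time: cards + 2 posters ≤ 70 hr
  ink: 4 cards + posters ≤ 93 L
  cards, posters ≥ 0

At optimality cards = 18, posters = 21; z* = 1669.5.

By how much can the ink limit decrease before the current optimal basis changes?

Binding constraints: collating, ink. The basis is B = [[5,1],[4,1]] with det 1.
Per unit decrease in ink, x* moves by d = (1, -5).
The basis stays optimal until posters reaches 0; allowable decrease = 4.2 L.

4.2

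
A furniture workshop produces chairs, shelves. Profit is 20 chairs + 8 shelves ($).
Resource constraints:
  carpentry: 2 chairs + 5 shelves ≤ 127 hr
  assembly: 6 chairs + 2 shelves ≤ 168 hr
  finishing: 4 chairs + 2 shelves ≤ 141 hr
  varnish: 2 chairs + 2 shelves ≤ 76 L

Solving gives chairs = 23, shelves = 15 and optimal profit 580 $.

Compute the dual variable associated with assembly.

Check each constraint at x*: carpentry 121/127 (slack 6); assembly 168/168 (tight); finishing 122/141 (slack 19); varnish 76/76 (tight).
Since carpentry, finishing are not tight, their duals are 0.
Dual feasibility on the basic columns requires 6·y_assembly + 2·y_varnish = 20, 2·y_assembly + 2·y_varnish = 8.
This yields shadow prices y_assembly = 3, y_varnish = 1.
Shadow price of assembly = 3.

3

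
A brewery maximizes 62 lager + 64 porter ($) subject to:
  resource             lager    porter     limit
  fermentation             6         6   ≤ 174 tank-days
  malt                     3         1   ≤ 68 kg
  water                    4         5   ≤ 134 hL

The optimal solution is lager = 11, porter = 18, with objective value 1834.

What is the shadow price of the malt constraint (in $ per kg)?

0

Check each constraint at x*: fermentation 174/174 (tight); malt 51/68 (slack 17); water 134/134 (tight).
Since malt is not tight, its dual is 0.
From A_Bᵀ y = c: 6·y_fermentation + 4·y_water = 62; 6·y_fermentation + 5·y_water = 64.
Solving: y_fermentation = 9, y_water = 2.
Shadow price of malt = 0.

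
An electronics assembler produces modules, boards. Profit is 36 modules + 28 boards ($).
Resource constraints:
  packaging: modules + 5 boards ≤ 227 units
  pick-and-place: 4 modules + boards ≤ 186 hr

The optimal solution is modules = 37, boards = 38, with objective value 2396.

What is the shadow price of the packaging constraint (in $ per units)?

At the optimum: packaging uses 227 of 227 (binding); pick-and-place uses 186 of 186 (binding).
From A_Bᵀ y = c: 1·y_packaging + 4·y_pick-and-place = 36; 5·y_packaging + 1·y_pick-and-place = 28.
This yields shadow prices y_packaging = 4, y_pick-and-place = 8.
Shadow price of packaging = 4.

4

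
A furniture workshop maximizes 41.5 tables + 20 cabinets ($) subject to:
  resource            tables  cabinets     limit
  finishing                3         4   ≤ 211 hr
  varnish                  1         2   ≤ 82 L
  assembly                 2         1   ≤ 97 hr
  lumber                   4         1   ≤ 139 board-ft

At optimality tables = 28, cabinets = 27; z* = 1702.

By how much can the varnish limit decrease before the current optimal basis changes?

47.25

Binding constraints: varnish, lumber. The basis is B = [[1,2],[4,1]] with det -7.
Per unit decrease in varnish, x* moves by d = (0.1429, -0.5714).
The basis stays optimal until cabinets reaches 0; allowable decrease = 47.25 L.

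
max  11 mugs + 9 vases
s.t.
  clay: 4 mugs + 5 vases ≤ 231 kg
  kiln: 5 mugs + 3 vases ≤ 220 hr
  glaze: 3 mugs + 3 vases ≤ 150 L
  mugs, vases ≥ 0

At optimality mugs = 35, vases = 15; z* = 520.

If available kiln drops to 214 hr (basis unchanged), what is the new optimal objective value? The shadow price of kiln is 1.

Δb = -6, so new z* = 520 + (1)·(-6) = 520 − 6 = 514.

514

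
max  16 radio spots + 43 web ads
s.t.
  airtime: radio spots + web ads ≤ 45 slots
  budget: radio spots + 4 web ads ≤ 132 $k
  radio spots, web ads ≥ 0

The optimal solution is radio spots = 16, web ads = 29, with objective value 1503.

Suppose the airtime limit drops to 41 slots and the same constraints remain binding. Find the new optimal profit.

1475

At the optimum: airtime uses 45 of 45 (binding); budget uses 132 of 132 (binding).
From A_Bᵀ y = c: 1·y_airtime + 1·y_budget = 16; 1·y_airtime + 4·y_budget = 43.
Solving: y_airtime = 7, y_budget = 9.
Δz = y_airtime·Δb = 7 × (-4) = -28, so new z* = 1503 − 28 = 1475.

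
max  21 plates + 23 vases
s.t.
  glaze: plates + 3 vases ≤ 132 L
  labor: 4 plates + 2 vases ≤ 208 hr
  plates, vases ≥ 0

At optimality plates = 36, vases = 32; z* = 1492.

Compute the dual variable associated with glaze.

5

At the optimum: glaze uses 132 of 132 (binding); labor uses 208 of 208 (binding).
From A_Bᵀ y = c: 1·y_glaze + 4·y_labor = 21; 3·y_glaze + 2·y_labor = 23.
This yields shadow prices y_glaze = 5, y_labor = 4.
Shadow price of glaze = 5.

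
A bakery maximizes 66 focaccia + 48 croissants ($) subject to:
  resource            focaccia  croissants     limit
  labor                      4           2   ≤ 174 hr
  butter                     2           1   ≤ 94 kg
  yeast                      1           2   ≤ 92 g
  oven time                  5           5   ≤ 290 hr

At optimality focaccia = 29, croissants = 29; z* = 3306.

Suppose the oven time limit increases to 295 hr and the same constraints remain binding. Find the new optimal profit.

3336

At the optimum: labor uses 174 of 174 (binding); butter uses 87 of 94 (slack = 7); yeast uses 87 of 92 (slack = 5); oven time uses 290 of 290 (binding).
Slack constraints have shadow price 0 (complementary slackness).
Dual feasibility on the basic columns requires 4·y_labor + 5·y_oven time = 66, 2·y_labor + 5·y_oven time = 48.
→ y_labor = 9 and y_oven time = 6.
Δz = y_oven time·Δb = 6 × (5) = 30, so new z* = 3306 + 30 = 3336.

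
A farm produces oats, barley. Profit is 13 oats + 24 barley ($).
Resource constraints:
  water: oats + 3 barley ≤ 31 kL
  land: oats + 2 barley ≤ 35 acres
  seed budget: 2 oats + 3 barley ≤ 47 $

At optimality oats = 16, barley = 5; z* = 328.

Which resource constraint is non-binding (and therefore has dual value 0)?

land

water: 31/31 (binding)
land: 26/35 (slack 9)
seed budget: 47/47 (binding)
By complementary slackness, a constraint with positive slack has shadow price 0 → land.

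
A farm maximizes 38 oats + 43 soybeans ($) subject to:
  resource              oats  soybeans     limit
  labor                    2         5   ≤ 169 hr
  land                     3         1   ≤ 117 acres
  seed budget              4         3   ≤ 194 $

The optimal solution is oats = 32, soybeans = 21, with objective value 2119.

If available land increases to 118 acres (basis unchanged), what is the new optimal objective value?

Binding: labor and land. Non-binding: seed budget (3 unused).
By complementary slackness, y = 0 for the non-binding constraint.
From A_Bᵀ y = c: 2·y_labor + 3·y_land = 38; 5·y_labor + 1·y_land = 43.
This yields shadow prices y_labor = 7, y_land = 8.
Δz = y_land·Δb = 8 × (1) = 8, so new z* = 2119 + 8 = 2127.

2127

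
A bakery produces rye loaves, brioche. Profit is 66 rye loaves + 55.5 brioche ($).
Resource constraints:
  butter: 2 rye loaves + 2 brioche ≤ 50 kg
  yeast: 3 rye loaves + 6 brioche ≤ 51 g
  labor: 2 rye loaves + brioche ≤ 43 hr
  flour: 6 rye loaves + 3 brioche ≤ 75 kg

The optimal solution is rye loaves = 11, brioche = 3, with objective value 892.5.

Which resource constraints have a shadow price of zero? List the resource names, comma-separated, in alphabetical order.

butter, labor

butter: 28/50 (slack 22)
yeast: 51/51 (binding)
labor: 25/43 (slack 18)
flour: 75/75 (binding)
By complementary slackness, a constraint with positive slack has shadow price 0 → butter, labor.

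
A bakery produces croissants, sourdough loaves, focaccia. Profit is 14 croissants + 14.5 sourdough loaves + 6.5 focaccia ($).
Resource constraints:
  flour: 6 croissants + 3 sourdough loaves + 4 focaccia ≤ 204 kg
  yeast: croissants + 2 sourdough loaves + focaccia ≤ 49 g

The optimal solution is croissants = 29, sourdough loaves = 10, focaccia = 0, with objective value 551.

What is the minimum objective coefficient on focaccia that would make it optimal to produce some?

11

Check each constraint at x*: flour 204/204 (tight); yeast 49/49 (tight).
From A_Bᵀ y = c: 6·y_flour + 1·y_yeast = 14; 3·y_flour + 2·y_yeast = 14.5.
→ y_flour = 1.5 and y_yeast = 5.
focaccia enters the basis when its profit ≥ yᵀa₃ = 1.5·4 + 5·1 = 11.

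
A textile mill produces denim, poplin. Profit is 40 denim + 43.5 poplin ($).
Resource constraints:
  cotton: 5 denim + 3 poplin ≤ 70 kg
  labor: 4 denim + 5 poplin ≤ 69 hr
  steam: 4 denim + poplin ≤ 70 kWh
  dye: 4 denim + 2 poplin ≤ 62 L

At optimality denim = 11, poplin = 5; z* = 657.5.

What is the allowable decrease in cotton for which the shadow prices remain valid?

28.6

Binding constraints: cotton, labor. The basis is B = [[5,3],[4,5]] with det 13.
Per unit decrease in cotton, x* moves by d = (-0.3846, 0.3077).
The basis stays optimal until denim reaches 0; allowable decrease = 28.6 kg.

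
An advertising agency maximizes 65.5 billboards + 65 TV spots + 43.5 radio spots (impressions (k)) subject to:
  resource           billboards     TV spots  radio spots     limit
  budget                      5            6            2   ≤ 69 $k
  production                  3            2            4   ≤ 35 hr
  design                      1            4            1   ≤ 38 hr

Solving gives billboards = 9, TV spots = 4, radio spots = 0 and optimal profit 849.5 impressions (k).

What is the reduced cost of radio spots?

Check each constraint at x*: budget 69/69 (tight); production 35/35 (tight); design 25/38 (slack 13).
By complementary slackness, y = 0 for the non-binding constraint.
Dual feasibility on the basic columns requires 5·y_budget + 3·y_production = 65.5, 6·y_budget + 2·y_production = 65.
→ y_budget = 8 and y_production = 8.5.
Reduced cost of radio spots: c₃ − yᵀa₃ = 43.5 − (8·2 + 8.5·4) = 43.5 − 50 = -6.5.

-6.5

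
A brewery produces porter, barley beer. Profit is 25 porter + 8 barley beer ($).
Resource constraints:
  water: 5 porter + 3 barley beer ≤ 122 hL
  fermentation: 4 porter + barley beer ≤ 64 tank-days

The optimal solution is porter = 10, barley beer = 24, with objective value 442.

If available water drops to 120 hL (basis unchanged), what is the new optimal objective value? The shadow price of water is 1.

440

Δb = -2, so new z* = 442 + (1)·(-2) = 442 − 2 = 440.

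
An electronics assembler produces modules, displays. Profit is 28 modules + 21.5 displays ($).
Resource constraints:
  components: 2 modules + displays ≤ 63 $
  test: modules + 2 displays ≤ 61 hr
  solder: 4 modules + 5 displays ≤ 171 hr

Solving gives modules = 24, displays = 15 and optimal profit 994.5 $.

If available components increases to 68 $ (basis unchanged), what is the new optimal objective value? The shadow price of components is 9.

Δb = 5, so new z* = 994.5 + (9)·(5) = 994.5 + 45 = 1039.5.

1039.5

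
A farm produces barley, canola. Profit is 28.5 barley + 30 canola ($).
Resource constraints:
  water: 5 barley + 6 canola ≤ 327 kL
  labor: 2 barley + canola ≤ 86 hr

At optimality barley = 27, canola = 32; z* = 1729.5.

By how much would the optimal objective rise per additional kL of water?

At the optimum: water uses 327 of 327 (binding); labor uses 86 of 86 (binding).
The binding rows give the dual system: 5·y_water + 2·y_labor = 28.5 and 6·y_water + 1·y_labor = 30.
This yields shadow prices y_water = 4.5, y_labor = 3.
Shadow price of water = 4.5.

4.5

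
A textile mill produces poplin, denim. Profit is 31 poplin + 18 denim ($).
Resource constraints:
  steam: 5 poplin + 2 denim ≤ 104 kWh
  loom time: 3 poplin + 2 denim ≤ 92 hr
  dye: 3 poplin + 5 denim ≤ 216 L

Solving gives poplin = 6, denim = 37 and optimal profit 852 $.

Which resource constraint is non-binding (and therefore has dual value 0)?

steam: 104/104 (binding)
loom time: 92/92 (binding)
dye: 203/216 (slack 13)
By complementary slackness, a constraint with positive slack has shadow price 0 → dye.

dye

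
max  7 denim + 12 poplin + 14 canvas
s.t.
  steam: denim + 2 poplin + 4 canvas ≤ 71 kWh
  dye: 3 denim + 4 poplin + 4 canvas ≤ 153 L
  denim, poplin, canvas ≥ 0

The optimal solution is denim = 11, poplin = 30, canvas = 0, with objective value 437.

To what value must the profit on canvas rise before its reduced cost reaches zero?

20

Check each constraint at x*: steam 71/71 (tight); dye 153/153 (tight).
Dual feasibility on the basic columns requires 1·y_steam + 3·y_dye = 7, 2·y_steam + 4·y_dye = 12.
This yields shadow prices y_steam = 4, y_dye = 1.
canvas enters the basis when its profit ≥ yᵀa₃ = 4·4 + 1·4 = 20.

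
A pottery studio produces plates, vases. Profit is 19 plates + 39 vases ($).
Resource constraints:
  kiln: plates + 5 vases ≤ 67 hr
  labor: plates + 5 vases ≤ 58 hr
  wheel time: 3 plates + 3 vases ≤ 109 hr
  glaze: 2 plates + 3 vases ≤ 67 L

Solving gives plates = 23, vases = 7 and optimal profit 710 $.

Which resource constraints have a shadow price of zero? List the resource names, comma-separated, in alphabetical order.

kiln: 58/67 (slack 9)
labor: 58/58 (binding)
wheel time: 90/109 (slack 19)
glaze: 67/67 (binding)
By complementary slackness, a constraint with positive slack has shadow price 0 → kiln, wheel time.

kiln, wheel time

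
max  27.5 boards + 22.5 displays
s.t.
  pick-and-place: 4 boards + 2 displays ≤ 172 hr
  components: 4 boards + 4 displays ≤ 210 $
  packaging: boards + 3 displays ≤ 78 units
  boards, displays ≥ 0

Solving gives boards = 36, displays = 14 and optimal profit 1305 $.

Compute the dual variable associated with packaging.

At the optimum: pick-and-place uses 172 of 172 (binding); components uses 200 of 210 (slack = 10); packaging uses 78 of 78 (binding).
Since components is not tight, its dual is 0.
From A_Bᵀ y = c: 4·y_pick-and-place + 1·y_packaging = 27.5; 2·y_pick-and-place + 3·y_packaging = 22.5.
Solving: y_pick-and-place = 6, y_packaging = 3.5.
Shadow price of packaging = 3.5.

3.5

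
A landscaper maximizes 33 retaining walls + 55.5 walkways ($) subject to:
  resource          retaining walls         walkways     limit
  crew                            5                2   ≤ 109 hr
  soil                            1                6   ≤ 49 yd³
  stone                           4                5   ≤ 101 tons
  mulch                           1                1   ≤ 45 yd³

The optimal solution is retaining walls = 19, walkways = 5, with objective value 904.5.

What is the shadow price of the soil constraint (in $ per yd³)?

3

Binding: soil and stone. Non-binding: crew (4 unused), mulch (21 unused).
By complementary slackness, y = 0 for the non-binding constraints.
From A_Bᵀ y = c: 1·y_soil + 4·y_stone = 33; 6·y_soil + 5·y_stone = 55.5.
Solving: y_soil = 3, y_stone = 7.5.
Shadow price of soil = 3.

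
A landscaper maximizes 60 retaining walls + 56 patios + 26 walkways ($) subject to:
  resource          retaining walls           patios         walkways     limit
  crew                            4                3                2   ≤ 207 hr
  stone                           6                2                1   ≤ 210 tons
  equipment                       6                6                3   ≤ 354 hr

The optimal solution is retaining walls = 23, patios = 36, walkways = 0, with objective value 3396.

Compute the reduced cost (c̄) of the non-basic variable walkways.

At the optimum: crew uses 200 of 207 (slack = 7); stone uses 210 of 210 (binding); equipment uses 354 of 354 (binding).
By complementary slackness, y = 0 for the non-binding constraint.
From A_Bᵀ y = c: 6·y_stone + 6·y_equipment = 60; 2·y_stone + 6·y_equipment = 56.
This yields shadow prices y_stone = 1, y_equipment = 9.
Reduced cost of walkways: c₃ − yᵀa₃ = 26 − (1·1 + 9·3) = 26 − 28 = -2.

-2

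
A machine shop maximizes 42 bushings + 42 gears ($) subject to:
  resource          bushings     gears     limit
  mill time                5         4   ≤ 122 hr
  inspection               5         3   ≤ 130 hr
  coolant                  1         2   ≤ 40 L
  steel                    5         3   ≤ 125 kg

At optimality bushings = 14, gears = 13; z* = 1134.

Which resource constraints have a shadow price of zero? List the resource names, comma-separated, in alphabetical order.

mill time: 122/122 (binding)
inspection: 109/130 (slack 21)
coolant: 40/40 (binding)
steel: 109/125 (slack 16)
By complementary slackness, a constraint with positive slack has shadow price 0 → inspection, steel.

inspection, steel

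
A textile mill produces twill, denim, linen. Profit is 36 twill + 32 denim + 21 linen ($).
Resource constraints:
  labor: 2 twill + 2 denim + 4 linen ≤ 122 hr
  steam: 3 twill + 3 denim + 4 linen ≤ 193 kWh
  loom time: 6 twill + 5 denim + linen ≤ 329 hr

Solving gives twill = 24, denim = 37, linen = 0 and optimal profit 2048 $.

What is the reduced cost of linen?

Binding: labor and loom time. Non-binding: steam (10 unused).
By complementary slackness, y = 0 for the non-binding constraint.
The binding rows give the dual system: 2·y_labor + 6·y_loom time = 36 and 2·y_labor + 5·y_loom time = 32.
Solving: y_labor = 6, y_loom time = 4.
Reduced cost of linen: c₃ − yᵀa₃ = 21 − (6·4 + 4·1) = 21 − 28 = -7.

-7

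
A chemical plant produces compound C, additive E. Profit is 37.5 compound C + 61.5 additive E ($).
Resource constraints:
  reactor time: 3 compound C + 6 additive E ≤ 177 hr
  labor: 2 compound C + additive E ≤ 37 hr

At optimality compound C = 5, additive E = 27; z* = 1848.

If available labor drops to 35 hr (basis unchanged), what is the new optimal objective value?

1839

At the optimum: reactor time uses 177 of 177 (binding); labor uses 37 of 37 (binding).
The binding rows give the dual system: 3·y_reactor time + 2·y_labor = 37.5 and 6·y_reactor time + 1·y_labor = 61.5.
→ y_reactor time = 9.5 and y_labor = 4.5.
Δz = y_labor·Δb = 4.5 × (-2) = -9, so new z* = 1848 − 9 = 1839.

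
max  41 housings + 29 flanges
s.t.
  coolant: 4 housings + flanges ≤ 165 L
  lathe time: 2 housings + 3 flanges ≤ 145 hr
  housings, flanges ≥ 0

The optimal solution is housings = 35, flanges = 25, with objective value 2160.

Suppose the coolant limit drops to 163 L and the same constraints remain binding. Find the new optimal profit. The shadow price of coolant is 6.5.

2147

Δb = -2, so new z* = 2160 + (6.5)·(-2) = 2160 − 13 = 2147.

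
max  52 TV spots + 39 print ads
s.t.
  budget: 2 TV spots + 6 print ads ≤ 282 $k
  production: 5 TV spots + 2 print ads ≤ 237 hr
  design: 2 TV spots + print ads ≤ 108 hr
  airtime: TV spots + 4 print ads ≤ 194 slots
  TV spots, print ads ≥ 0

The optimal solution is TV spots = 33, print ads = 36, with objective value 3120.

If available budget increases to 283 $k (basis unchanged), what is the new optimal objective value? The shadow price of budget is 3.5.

3123.5

Δb = 1, so new z* = 3120 + (3.5)·(1) = 3120 + 3.5 = 3123.5.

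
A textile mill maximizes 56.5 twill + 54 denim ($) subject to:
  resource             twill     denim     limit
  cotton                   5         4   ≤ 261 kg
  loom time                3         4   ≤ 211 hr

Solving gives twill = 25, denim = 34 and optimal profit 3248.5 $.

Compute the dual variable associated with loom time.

Check each constraint at x*: cotton 261/261 (tight); loom time 211/211 (tight).
The binding rows give the dual system: 5·y_cotton + 3·y_loom time = 56.5 and 4·y_cotton + 4·y_loom time = 54.
Solving: y_cotton = 8, y_loom time = 5.5.
Shadow price of loom time = 5.5.

5.5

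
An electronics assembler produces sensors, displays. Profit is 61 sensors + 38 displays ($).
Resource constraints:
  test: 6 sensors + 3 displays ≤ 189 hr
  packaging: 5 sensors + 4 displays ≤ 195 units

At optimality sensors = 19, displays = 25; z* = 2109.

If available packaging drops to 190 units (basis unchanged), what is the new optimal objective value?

2084

At the optimum: test uses 189 of 189 (binding); packaging uses 195 of 195 (binding).
The binding rows give the dual system: 6·y_test + 5·y_packaging = 61 and 3·y_test + 4·y_packaging = 38.
This yields shadow prices y_test = 6, y_packaging = 5.
Δz = y_packaging·Δb = 5 × (-5) = -25, so new z* = 2109 − 25 = 2084.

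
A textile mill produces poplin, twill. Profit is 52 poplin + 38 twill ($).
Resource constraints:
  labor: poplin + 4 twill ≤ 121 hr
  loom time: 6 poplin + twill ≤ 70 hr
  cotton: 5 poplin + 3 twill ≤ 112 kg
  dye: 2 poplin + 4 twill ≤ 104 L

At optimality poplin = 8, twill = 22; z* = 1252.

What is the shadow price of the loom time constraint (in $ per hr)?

6

At the optimum: labor uses 96 of 121 (slack = 25); loom time uses 70 of 70 (binding); cotton uses 106 of 112 (slack = 6); dye uses 104 of 104 (binding).
Slack constraints have shadow price 0 (complementary slackness).
From A_Bᵀ y = c: 6·y_loom time + 2·y_dye = 52; 1·y_loom time + 4·y_dye = 38.
This yields shadow prices y_loom time = 6, y_dye = 8.
Shadow price of loom time = 6.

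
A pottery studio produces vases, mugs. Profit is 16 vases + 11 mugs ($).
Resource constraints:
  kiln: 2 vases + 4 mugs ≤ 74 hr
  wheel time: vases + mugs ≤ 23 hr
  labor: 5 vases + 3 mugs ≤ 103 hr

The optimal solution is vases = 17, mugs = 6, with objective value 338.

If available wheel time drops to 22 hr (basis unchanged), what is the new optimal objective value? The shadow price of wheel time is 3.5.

334.5

Δb = -1, so new z* = 338 + (3.5)·(-1) = 338 − 3.5 = 334.5.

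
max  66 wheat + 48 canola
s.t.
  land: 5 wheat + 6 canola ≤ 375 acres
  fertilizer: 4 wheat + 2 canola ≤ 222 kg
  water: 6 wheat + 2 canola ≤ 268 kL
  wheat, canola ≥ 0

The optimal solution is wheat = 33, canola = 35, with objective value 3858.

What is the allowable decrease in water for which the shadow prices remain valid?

143

Binding constraints: land, water. The basis is B = [[5,6],[6,2]] with det -26.
Per unit decrease in water, x* moves by d = (-0.2308, 0.1923).
The basis stays optimal until wheat reaches 0; allowable decrease = 143 kL.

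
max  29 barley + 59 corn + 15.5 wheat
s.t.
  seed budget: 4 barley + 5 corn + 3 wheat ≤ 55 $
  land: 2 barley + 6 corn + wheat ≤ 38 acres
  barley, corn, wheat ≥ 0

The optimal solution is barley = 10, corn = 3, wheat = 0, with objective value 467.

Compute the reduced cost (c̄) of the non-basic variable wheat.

-3

Both seed budget and land are binding at x*.
From A_Bᵀ y = c: 4·y_seed budget + 2·y_land = 29; 5·y_seed budget + 6·y_land = 59.
→ y_seed budget = 4 and y_land = 6.5.
Reduced cost of wheat: c₃ − yᵀa₃ = 15.5 − (4·3 + 6.5·1) = 15.5 − 18.5 = -3.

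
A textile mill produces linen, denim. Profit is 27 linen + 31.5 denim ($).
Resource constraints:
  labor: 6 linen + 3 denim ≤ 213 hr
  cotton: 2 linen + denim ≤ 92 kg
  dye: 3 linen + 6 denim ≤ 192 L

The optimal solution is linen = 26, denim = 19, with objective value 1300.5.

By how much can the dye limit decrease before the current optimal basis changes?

Binding constraints: labor, dye. The basis is B = [[6,3],[3,6]] with det 27.
Per unit decrease in dye, x* moves by d = (0.1111, -0.2222).
The basis stays optimal until denim reaches 0; allowable decrease = 85.5 L.

85.5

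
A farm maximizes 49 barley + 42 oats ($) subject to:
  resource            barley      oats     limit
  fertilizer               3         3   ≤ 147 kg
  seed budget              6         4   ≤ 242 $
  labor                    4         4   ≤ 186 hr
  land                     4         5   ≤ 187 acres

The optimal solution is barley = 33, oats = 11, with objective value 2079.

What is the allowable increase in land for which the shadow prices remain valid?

Binding constraints: seed budget, land. The basis is B = [[6,4],[4,5]] with det 14.
Per unit increase in land, x* moves by d = (-0.2857, 0.4286).
The basis stays optimal until labor becomes binding; allowable increase = 17.5 acres.

17.5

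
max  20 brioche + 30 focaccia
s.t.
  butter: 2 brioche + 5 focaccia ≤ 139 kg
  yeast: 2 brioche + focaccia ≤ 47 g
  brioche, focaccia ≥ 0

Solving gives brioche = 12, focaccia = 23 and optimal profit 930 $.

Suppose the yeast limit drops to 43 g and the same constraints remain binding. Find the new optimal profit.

Both butter and yeast are binding at x*.
Dual feasibility on the basic columns requires 2·y_butter + 2·y_yeast = 20, 5·y_butter + 1·y_yeast = 30.
This yields shadow prices y_butter = 5, y_yeast = 5.
Δz = y_yeast·Δb = 5 × (-4) = -20, so new z* = 930 − 20 = 910.

910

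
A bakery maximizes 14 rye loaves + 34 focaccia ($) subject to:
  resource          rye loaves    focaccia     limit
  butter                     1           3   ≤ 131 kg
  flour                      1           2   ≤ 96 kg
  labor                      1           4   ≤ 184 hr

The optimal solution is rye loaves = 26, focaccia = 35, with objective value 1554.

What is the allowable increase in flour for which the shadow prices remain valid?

35

Binding constraints: butter, flour. The basis is B = [[1,3],[1,2]] with det -1.
Per unit increase in flour, x* moves by d = (3, -1).
The basis stays optimal until focaccia reaches 0; allowable increase = 35 kg.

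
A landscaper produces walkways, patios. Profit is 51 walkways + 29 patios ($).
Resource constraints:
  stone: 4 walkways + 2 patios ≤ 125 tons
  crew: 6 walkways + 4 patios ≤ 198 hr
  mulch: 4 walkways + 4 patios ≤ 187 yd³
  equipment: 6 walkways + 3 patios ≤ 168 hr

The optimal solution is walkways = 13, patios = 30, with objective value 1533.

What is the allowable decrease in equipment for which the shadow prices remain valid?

Binding constraints: crew, equipment. The basis is B = [[6,4],[6,3]] with det -6.
Per unit decrease in equipment, x* moves by d = (-0.6667, 1).
The basis stays optimal until mulch becomes binding; allowable decrease = 11.25 hr.

11.25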